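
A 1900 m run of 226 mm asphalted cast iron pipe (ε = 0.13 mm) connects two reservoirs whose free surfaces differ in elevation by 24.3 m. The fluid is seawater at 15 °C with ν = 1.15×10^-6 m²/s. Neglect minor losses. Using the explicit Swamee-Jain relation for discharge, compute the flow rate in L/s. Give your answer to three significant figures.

Swamee-Jain (Type II): Q = -0.965·√(gD⁵h_f/L)·ln[ε/(3.7D) + √(3.17ν²L/(gD³h_f))]
√(gD⁵h_f/L) = √(9.81·0.226⁵·24.3/1900) = 0.008601
ε/(3.7D) = 1.55×10^-4; √(3.17ν²L/(gD³h_f)) = 5.38×10^-5
Q = -0.965·0.008601·ln(2.093×10^-4) = 0.07031 m³/s
Check: V = 1.75 m/s, Re = 3.44×10^5, f = 0.01859, h_f = 24.5 m ≈ 24.3 m ✓

Q ≈ 70.3 L/s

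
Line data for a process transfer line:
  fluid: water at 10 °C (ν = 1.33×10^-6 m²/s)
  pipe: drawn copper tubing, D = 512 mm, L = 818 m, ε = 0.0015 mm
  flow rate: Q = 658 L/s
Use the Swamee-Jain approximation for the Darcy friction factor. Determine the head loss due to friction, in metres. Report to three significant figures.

h_f ≈ 9.40 m

V = 4Q/(πD²) = 4·0.658/(π·0.512²) = 3.196 m/s
Re = VD/ν = 3.196·0.512/1.33×10^-6 = 1.23×10^6 → turbulent
ε/D = 0.0015/512 = 2.93×10^-6
Swamee-Jain: f = 0.01130
h_f = f(L/D)V²/(2g) = 0.01130·(818/0.512)·3.196²/(2·9.81) = 9.396 m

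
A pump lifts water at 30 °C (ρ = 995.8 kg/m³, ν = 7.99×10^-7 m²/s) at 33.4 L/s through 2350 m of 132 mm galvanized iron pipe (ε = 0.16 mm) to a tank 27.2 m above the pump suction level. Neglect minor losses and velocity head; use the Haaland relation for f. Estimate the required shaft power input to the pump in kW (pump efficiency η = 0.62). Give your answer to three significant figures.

P_shaft ≈ 74.6 kW

V = 4Q/(πD²) = 2.441 m/s; Re = 4.03×10^5; ε/D = 0.00121; f = 0.02119
h_f = f(L/D)V²/2g = 114.5 m
Total head H = z + h_f = 27.2 + 114.5 = 141.7 m
P_hyd = ρgQH = 995.8·9.81·0.0334·141.7 = 46.25 kW
P_shaft = P_hyd/η = 46.25/0.62 = 74.59 kW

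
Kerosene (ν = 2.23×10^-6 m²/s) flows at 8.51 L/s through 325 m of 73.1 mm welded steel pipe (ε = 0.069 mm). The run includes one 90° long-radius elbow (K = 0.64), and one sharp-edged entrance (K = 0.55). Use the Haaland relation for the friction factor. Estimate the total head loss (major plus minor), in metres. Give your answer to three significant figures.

H_L ≈ 21.4 m

V = 4Q/(πD²) = 2.028 m/s; V²/2g = 0.2096 m
Re = 6.65×10^4, ε/D = 9.44×10^-4 → f = 0.02273 (Haaland)
Major: h_f = f(L/D)·V²/2g = 0.02273·4446·0.2096 = 21.18 m
Minor: ΣK = 1.19; h_m = ΣK·V²/2g = 0.2494 m
Total H_L = 21.18 + 0.2494 = 21.42 m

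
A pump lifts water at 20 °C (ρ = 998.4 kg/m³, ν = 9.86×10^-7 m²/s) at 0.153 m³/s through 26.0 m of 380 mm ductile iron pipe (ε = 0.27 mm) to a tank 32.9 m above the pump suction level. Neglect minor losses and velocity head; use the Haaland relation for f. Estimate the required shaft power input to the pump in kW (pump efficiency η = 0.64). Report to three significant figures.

V = 4Q/(πD²) = 1.349 m/s; Re = 5.20×10^5; ε/D = 7.11×10^-4; f = 0.01877
h_f = f(L/D)V²/2g = 0.1192 m
Total head H = z + h_f = 32.9 + 0.1192 = 33.02 m
P_hyd = ρgQH = 998.4·9.81·0.153·33.02 = 49.48 kW
P_shaft = P_hyd/η = 49.48/0.64 = 77.31 kW

P_shaft ≈ 77.3 kW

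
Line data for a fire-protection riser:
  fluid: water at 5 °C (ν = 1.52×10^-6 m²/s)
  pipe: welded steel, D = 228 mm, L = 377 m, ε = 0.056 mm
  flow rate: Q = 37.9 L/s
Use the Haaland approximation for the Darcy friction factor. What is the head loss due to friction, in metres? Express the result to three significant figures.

V = 4Q/(πD²) = 4·0.0379/(π·0.228²) = 0.9283 m/s
Re = VD/ν = 0.9283·0.228/1.52×10^-6 = 1.39×10^5 → turbulent
ε/D = 0.056/228 = 2.46×10^-4
Haaland: f = 0.01802
h_f = f(L/D)V²/(2g) = 0.01802·(377/0.228)·0.9283²/(2·9.81) = 1.308 m

h_f ≈ 1.31 m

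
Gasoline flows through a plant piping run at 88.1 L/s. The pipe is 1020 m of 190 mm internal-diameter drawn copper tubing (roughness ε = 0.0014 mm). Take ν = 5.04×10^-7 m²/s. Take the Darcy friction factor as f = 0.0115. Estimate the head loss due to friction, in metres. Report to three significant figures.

h_f ≈ 30.4 m

V = 4Q/(πD²) = 4·0.0881/(π·0.190²) = 3.107 m/s
h_f = f(L/D)V²/(2g) = 0.01150·(1020/0.190)·3.107²/(2·9.81) = 30.38 m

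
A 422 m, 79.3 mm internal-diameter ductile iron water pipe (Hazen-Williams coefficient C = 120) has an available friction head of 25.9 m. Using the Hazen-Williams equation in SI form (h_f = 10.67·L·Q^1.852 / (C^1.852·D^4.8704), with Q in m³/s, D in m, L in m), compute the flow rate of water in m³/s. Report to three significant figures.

Rearranging: Q = [h_f·C^1.852·D^4.8704 / (10.67·L)]^(1/1.852)
Q = [25.9·120^1.852·0.0793^4.8704 / (10.67·422)]^0.540 = 0.009438 m³/s

Q ≈ 0.00944 m³/s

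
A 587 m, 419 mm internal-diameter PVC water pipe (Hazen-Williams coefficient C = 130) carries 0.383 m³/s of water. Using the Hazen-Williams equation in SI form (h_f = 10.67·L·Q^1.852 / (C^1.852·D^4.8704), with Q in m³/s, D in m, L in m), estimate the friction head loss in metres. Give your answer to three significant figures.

h_f = 10.67·587·0.383^1.852 / (130^1.852·0.419^4.8704) = 8.909 m

h_f ≈ 8.91 m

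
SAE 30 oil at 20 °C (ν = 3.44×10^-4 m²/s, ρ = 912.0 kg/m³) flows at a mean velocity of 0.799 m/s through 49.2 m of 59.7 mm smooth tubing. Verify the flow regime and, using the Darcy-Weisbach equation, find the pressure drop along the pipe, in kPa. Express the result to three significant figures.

Re = VD/ν = 0.799·0.05970/3.44×10^-4 = 139 → laminar (Re < 2300)
f = 64/Re = 0.4615
h_f = f(L/D)V²/(2g) = 0.4615·(49.2/0.05970)·0.799²/(2·9.81) = 12.38 m
Δp = ρg·h_f = 912.0·9.81·12.38 = 110.7 kPa

Δp ≈ 111 kPa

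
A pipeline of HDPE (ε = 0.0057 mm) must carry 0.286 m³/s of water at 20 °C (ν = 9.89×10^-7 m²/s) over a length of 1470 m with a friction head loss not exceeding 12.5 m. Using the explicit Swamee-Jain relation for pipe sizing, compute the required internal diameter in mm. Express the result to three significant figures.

D ≈ 399 mm

Swamee-Jain (Type III): D = 0.66·[ε^1.25·(LQ²/(gh_f))^4.75 + ν·Q^9.4·(L/(gh_f))^5.2]^0.04
LQ²/(gh_f) = 0.9806; L/(gh_f) = 11.99
Term 1 = ε^1.25·(…)^4.75 = 2.54×10^-7; Term 2 = ν·Q^9.4·(…)^5.2 = 3.12×10^-6
D = 0.66·(2.54×10^-7 + 3.12×10^-6)^0.04 = 0.3987 m = 399 mm
Check: V = 2.29 m/s, Re = 9.23×10^5, f = 0.01209, h_f = 11.9 m ≈ 12.5 m ✓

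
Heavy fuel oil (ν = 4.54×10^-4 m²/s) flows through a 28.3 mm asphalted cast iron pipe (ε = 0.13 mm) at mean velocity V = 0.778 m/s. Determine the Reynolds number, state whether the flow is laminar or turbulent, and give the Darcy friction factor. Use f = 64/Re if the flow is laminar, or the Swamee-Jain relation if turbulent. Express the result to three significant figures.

Re ≈ 48.5; laminar; f = 64/Re ≈ 1.32

Re = VD/ν = 0.7780·0.0283/4.54×10^-4 = 48.5
Re < 2300 → laminar → f = 64/Re = 1.320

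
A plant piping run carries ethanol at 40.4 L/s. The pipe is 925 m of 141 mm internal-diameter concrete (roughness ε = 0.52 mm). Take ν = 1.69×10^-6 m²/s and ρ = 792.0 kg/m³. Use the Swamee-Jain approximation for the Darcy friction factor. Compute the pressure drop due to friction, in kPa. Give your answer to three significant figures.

V = 4Q/(πD²) = 4·0.0404/(π·0.141²) = 2.587 m/s
Re = VD/ν = 2.587·0.141/1.69×10^-6 = 2.16×10^5 → turbulent
ε/D = 0.52/141 = 0.00369
Swamee-Jain: f = 0.02847
h_f = f(L/D)V²/(2g) = 0.02847·(925/0.141)·2.587²/(2·9.81) = 63.72 m
Δp = ρg·h_f = 792.0·9.81·63.72 = 495.0 kPa

Δp ≈ 495 kPa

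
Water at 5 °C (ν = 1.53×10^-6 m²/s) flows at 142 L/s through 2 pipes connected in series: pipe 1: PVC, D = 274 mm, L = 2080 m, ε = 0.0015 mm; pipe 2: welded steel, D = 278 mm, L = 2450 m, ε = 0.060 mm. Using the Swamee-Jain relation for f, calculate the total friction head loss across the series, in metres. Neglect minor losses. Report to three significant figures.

Pipe 1: V = 2.408 m/s, Re = 4.31×10^5, ε/D = 5.47×10^-6, f = 0.01352, h_1 = f(L/D)V²/2g = 30.35 m
Pipe 2: V = 2.339 m/s, Re = 4.25×10^5, ε/D = 2.16×10^-4, f = 0.01588, h_2 = f(L/D)V²/2g = 39.04 m
Series → Q common, losses add: H = Σh = 69.38 m

H ≈ 69.4 m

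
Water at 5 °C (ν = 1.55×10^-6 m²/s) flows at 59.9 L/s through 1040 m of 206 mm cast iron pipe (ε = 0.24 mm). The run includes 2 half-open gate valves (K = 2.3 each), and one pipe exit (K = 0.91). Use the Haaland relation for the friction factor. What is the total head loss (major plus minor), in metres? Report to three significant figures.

V = 4Q/(πD²) = 1.797 m/s; V²/2g = 0.1646 m
Re = 2.39×10^5, ε/D = 0.00117 → f = 0.02138 (Haaland)
Major: h_f = f(L/D)·V²/2g = 0.02138·5049·0.1646 = 17.77 m
Minor: ΣK = 5.51; h_m = ΣK·V²/2g = 0.9071 m
Total H_L = 17.77 + 0.9071 = 18.67 m

H_L ≈ 18.7 m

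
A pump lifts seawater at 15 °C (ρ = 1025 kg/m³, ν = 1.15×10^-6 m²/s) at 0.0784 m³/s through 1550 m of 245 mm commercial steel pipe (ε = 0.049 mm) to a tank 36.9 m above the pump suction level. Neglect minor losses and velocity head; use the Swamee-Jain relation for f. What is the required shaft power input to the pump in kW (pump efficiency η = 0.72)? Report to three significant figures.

V = 4Q/(πD²) = 1.663 m/s; Re = 3.54×10^5; ε/D = 2.00×10^-4; f = 0.01602
h_f = f(L/D)V²/2g = 14.29 m
Total head H = z + h_f = 36.9 + 14.29 = 51.19 m
P_hyd = ρgQH = 1025·9.81·0.0784·51.19 = 40.35 kW
P_shaft = P_hyd/η = 40.35/0.72 = 56.05 kW

P_shaft ≈ 56.0 kW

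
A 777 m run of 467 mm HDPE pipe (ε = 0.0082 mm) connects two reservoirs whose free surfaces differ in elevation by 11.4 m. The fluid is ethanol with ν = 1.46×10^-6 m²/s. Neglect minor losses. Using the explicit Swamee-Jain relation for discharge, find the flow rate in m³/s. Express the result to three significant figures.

Q ≈ 0.576 m³/s

Swamee-Jain (Type II): Q = -0.965·√(gD⁵h_f/L)·ln[ε/(3.7D) + √(3.17ν²L/(gD³h_f))]
√(gD⁵h_f/L) = √(9.81·0.467⁵·11.4/777) = 0.05654
ε/(3.7D) = 4.75×10^-6; √(3.17ν²L/(gD³h_f)) = 2.15×10^-5
Q = -0.965·0.05654·ln(2.622×10^-5) = 0.5756 m³/s
Check: V = 3.36 m/s, Re = 1.07×10^6, f = 0.01191, h_f = 11.4 m ≈ 11.4 m ✓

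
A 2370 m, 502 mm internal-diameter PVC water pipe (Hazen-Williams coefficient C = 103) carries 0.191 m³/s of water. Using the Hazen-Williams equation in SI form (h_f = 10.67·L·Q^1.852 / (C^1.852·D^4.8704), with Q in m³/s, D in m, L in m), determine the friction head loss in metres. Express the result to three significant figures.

h_f = 10.67·2370·0.191^1.852 / (103^1.852·0.502^4.8704) = 6.329 m

h_f ≈ 6.33 m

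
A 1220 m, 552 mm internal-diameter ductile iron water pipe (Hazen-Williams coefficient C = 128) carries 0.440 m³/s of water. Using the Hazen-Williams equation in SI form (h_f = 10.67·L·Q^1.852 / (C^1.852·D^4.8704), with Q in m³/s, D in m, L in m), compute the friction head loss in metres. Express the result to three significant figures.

h_f ≈ 6.43 m

h_f = 10.67·1220·0.440^1.852 / (128^1.852·0.552^4.8704) = 6.434 m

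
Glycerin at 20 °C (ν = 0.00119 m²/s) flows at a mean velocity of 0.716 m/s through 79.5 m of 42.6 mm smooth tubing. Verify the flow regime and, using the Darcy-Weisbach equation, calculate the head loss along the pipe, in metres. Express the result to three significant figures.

Re = VD/ν = 0.716·0.04260/0.00119 = 25.6 → laminar (Re < 2300)
f = 64/Re = 2.497
h_f = f(L/D)V²/(2g) = 2.497·(79.5/0.04260)·0.716²/(2·9.81) = 121.8 m

h_f ≈ 122 m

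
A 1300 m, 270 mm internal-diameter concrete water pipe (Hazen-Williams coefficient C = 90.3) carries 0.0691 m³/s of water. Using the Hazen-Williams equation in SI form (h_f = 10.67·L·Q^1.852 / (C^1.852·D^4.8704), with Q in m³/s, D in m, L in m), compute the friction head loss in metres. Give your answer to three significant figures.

h_f = 10.67·1300·0.0691^1.852 / (90.3^1.852·0.270^4.8704) = 13.82 m

h_f ≈ 13.8 m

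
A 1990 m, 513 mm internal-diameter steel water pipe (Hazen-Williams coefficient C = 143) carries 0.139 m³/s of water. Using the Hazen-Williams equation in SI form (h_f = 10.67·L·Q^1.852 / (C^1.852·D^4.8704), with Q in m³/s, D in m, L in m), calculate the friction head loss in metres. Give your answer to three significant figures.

h_f ≈ 1.45 m

h_f = 10.67·1990·0.139^1.852 / (143^1.852·0.513^4.8704) = 1.446 m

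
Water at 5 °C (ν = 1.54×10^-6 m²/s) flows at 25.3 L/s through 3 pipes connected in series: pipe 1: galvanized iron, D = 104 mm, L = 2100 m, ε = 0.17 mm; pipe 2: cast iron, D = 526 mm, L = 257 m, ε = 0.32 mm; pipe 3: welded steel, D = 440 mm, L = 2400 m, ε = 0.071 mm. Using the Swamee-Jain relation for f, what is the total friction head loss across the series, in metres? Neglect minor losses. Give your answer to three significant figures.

H ≈ 214 m

Pipe 1: V = 2.978 m/s, Re = 2.01×10^5, ε/D = 0.00163, f = 0.02340, h_1 = f(L/D)V²/2g = 213.6 m
Pipe 2: V = 0.1164 m/s, Re = 3.98×10^4, ε/D = 6.08×10^-4, f = 0.02387, h_2 = f(L/D)V²/2g = 0.008059 m
Pipe 3: V = 0.1664 m/s, Re = 4.75×10^4, ε/D = 1.61×10^-4, f = 0.02163, h_3 = f(L/D)V²/2g = 0.1664 m
Series → Q common, losses add: H = Σh = 213.8 m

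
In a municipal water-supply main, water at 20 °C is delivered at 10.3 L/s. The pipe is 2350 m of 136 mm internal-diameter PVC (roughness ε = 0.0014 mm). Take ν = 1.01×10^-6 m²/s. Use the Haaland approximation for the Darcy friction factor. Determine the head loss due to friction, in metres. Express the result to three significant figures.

h_f ≈ 7.98 m

V = 4Q/(πD²) = 4·0.0103/(π·0.136²) = 0.7090 m/s
Re = VD/ν = 0.7090·0.136/1.01×10^-6 = 9.55×10^4 → turbulent
ε/D = 0.0014/136 = 1.03×10^-5
Haaland: f = 0.01803
h_f = f(L/D)V²/(2g) = 0.01803·(2350/0.136)·0.7090²/(2·9.81) = 7.985 m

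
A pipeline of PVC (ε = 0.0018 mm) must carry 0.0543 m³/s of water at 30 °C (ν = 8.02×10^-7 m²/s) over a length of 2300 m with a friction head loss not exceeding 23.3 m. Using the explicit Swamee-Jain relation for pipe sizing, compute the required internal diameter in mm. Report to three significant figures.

D ≈ 204 mm

Swamee-Jain (Type III): D = 0.66·[ε^1.25·(LQ²/(gh_f))^4.75 + ν·Q^9.4·(L/(gh_f))^5.2]^0.04
LQ²/(gh_f) = 0.02967; L/(gh_f) = 10.06
Term 1 = ε^1.25·(…)^4.75 = 3.65×10^-15; Term 2 = ν·Q^9.4·(…)^5.2 = 1.68×10^-13
D = 0.66·(3.65×10^-15 + 1.68×10^-13)^0.04 = 0.2037 m = 204 mm
Check: V = 1.67 m/s, Re = 4.23×10^5, f = 0.01362, h_f = 21.8 m ≈ 23.3 m ✓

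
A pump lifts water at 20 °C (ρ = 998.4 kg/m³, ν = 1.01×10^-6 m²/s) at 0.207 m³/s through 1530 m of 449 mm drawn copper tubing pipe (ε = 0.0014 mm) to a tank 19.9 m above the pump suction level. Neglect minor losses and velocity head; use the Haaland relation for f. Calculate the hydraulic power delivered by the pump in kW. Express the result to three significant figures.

P_hyd ≈ 48.0 kW

V = 4Q/(πD²) = 1.307 m/s; Re = 5.81×10^5; ε/D = 3.12×10^-6; f = 0.01276
h_f = f(L/D)V²/2g = 3.787 m
Total head H = z + h_f = 19.9 + 3.787 = 23.69 m
P_hyd = ρgQH = 998.4·9.81·0.207·23.69 = 48.02 kW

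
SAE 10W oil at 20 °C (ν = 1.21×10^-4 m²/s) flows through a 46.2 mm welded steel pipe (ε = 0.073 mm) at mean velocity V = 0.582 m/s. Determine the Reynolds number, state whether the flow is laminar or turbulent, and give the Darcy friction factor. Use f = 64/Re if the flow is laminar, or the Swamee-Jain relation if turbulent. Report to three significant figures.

Re ≈ 222; laminar; f = 64/Re ≈ 0.288

Re = VD/ν = 0.5820·0.0462/1.21×10^-4 = 222
Re < 2300 → laminar → f = 64/Re = 0.2880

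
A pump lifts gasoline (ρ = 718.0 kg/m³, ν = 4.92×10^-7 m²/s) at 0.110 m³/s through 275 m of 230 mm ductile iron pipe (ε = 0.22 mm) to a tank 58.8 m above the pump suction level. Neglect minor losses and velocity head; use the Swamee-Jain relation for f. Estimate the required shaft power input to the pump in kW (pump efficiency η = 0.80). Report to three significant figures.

P_shaft ≈ 65.1 kW

V = 4Q/(πD²) = 2.648 m/s; Re = 1.24×10^6; ε/D = 9.57×10^-4; f = 0.01976
h_f = f(L/D)V²/2g = 8.441 m
Total head H = z + h_f = 58.8 + 8.441 = 67.24 m
P_hyd = ρgQH = 718.0·9.81·0.110·67.24 = 52.10 kW
P_shaft = P_hyd/η = 52.10/0.80 = 65.12 kW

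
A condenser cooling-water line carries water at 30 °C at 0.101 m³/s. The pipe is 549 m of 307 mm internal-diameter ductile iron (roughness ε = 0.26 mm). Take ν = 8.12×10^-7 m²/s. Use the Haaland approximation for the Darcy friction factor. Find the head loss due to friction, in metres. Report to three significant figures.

h_f ≈ 3.30 m

V = 4Q/(πD²) = 4·0.101/(π·0.307²) = 1.364 m/s
Re = VD/ν = 1.364·0.307/8.12×10^-7 = 5.16×10^5 → turbulent
ε/D = 0.26/307 = 8.47×10^-4
Haaland: f = 0.01947
h_f = f(L/D)V²/(2g) = 0.01947·(549/0.307)·1.364²/(2·9.81) = 3.304 m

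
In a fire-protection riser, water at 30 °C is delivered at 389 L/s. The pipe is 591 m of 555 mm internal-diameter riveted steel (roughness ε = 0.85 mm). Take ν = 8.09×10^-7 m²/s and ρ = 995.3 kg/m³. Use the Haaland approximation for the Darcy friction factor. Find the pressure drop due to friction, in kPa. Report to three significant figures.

Δp ≈ 30.2 kPa

V = 4Q/(πD²) = 4·0.389/(π·0.555²) = 1.608 m/s
Re = VD/ν = 1.608·0.555/8.09×10^-7 = 1.10×10^6 → turbulent
ε/D = 0.85/555 = 0.00153
Haaland: f = 0.02207
h_f = f(L/D)V²/(2g) = 0.02207·(591/0.555)·1.608²/(2·9.81) = 3.096 m
Δp = ρg·h_f = 995.3·9.81·3.096 = 30.23 kPa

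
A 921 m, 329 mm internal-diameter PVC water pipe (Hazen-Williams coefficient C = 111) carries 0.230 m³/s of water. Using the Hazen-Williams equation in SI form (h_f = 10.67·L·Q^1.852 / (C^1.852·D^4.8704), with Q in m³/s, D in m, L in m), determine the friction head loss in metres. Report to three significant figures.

h_f = 10.67·921·0.230^1.852 / (111^1.852·0.329^4.8704) = 23.65 m

h_f ≈ 23.7 m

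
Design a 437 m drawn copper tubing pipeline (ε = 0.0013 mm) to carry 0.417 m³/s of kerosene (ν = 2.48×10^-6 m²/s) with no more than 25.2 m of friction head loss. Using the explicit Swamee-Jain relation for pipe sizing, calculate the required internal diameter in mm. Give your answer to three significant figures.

D ≈ 319 mm

Swamee-Jain (Type III): D = 0.66·[ε^1.25·(LQ²/(gh_f))^4.75 + ν·Q^9.4·(L/(gh_f))^5.2]^0.04
LQ²/(gh_f) = 0.3074; L/(gh_f) = 1.768
Term 1 = ε^1.25·(…)^4.75 = 1.62×10^-10; Term 2 = ν·Q^9.4·(…)^5.2 = 1.29×10^-8
D = 0.66·(1.62×10^-10 + 1.29×10^-8)^0.04 = 0.3193 m = 319 mm
Check: V = 5.21 m/s, Re = 6.71×10^5, f = 0.01251, h_f = 23.7 m ≈ 25.2 m ✓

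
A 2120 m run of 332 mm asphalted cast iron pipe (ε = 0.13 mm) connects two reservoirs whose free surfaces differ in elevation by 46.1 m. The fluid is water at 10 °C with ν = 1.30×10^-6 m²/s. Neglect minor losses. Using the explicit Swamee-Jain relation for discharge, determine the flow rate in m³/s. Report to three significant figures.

Swamee-Jain (Type II): Q = -0.965·√(gD⁵h_f/L)·ln[ε/(3.7D) + √(3.17ν²L/(gD³h_f))]
√(gD⁵h_f/L) = √(9.81·0.332⁵·46.1/2120) = 0.02933
ε/(3.7D) = 1.06×10^-4; √(3.17ν²L/(gD³h_f)) = 2.62×10^-5
Q = -0.965·0.02933·ln(1.320×10^-4) = 0.2529 m³/s
Check: V = 2.92 m/s, Re = 7.46×10^5, f = 0.01671, h_f = 46.4 m ≈ 46.1 m ✓

Q ≈ 0.253 m³/s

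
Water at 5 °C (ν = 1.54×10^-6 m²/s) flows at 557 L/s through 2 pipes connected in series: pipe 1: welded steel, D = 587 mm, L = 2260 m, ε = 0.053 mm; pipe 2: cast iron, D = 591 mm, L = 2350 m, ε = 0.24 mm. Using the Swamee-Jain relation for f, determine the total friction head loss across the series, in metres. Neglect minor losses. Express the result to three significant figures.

Pipe 1: V = 2.058 m/s, Re = 7.85×10^5, ε/D = 9.03×10^-5, f = 0.01367, h_1 = f(L/D)V²/2g = 11.36 m
Pipe 2: V = 2.030 m/s, Re = 7.79×10^5, ε/D = 4.06×10^-4, f = 0.01679, h_2 = f(L/D)V²/2g = 14.03 m
Series → Q common, losses add: H = Σh = 25.39 m

H ≈ 25.4 m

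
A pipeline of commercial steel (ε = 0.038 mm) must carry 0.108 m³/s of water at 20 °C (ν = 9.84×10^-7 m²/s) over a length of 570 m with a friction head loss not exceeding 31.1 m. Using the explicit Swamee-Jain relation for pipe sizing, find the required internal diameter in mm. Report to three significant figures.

D ≈ 195 mm

Swamee-Jain (Type III): D = 0.66·[ε^1.25·(LQ²/(gh_f))^4.75 + ν·Q^9.4·(L/(gh_f))^5.2]^0.04
LQ²/(gh_f) = 0.02179; L/(gh_f) = 1.868
Term 1 = ε^1.25·(…)^4.75 = 3.82×10^-14; Term 2 = ν·Q^9.4·(…)^5.2 = 2.08×10^-14
D = 0.66·(3.82×10^-14 + 2.08×10^-14)^0.04 = 0.1952 m = 195 mm
Check: V = 3.61 m/s, Re = 7.16×10^5, f = 0.01503, h_f = 29.2 m ≈ 31.1 m ✓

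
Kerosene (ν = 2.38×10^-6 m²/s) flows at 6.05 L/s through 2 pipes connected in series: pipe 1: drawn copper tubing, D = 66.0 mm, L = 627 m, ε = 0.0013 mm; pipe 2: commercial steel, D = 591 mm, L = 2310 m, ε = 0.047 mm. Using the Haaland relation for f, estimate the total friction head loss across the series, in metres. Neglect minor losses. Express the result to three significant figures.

Pipe 1: V = 1.768 m/s, Re = 4.90×10^4, ε/D = 1.97×10^-5, f = 0.02085, h_1 = f(L/D)V²/2g = 31.57 m
Pipe 2: V = 0.02205 m/s, Re = 5480, ε/D = 7.95×10^-5, f = 0.03677, h_2 = f(L/D)V²/2g = 0.003562 m
Series → Q common, losses add: H = Σh = 31.58 m

H ≈ 31.6 m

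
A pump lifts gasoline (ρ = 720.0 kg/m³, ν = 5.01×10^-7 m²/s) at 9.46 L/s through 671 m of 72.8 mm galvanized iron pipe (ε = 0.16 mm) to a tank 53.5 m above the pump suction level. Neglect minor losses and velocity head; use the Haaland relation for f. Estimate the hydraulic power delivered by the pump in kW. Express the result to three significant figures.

P_hyd ≈ 7.55 kW

V = 4Q/(πD²) = 2.273 m/s; Re = 3.30×10^5; ε/D = 0.00220; f = 0.02452
h_f = f(L/D)V²/2g = 59.50 m
Total head H = z + h_f = 53.5 + 59.50 = 113.0 m
P_hyd = ρgQH = 720.0·9.81·0.00946·113.0 = 7.550 kW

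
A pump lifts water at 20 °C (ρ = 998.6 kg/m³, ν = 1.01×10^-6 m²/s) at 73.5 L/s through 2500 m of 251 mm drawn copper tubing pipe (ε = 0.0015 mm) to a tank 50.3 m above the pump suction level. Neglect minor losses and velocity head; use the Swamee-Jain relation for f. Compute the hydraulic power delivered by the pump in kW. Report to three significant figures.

V = 4Q/(πD²) = 1.485 m/s; Re = 3.69×10^5; ε/D = 5.98×10^-6; f = 0.01391
h_f = f(L/D)V²/2g = 15.58 m
Total head H = z + h_f = 50.3 + 15.58 = 65.88 m
P_hyd = ρgQH = 998.6·9.81·0.0735·65.88 = 47.44 kW

P_hyd ≈ 47.4 kW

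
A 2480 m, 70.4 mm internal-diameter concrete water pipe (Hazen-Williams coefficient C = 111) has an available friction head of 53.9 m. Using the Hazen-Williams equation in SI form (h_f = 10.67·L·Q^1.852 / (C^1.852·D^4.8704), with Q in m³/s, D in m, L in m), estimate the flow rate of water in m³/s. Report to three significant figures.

Rearranging: Q = [h_f·C^1.852·D^4.8704 / (10.67·L)]^(1/1.852)
Q = [53.9·111^1.852·0.0704^4.8704 / (10.67·2480)]^0.540 = 0.003644 m³/s

Q ≈ 0.00364 m³/s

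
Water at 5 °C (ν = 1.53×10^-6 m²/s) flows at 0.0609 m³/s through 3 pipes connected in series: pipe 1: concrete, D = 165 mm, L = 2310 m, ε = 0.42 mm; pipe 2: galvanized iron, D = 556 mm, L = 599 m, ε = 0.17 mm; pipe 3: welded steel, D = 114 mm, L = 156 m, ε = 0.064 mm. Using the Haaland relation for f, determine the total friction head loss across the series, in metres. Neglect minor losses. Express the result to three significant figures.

Pipe 1: V = 2.848 m/s, Re = 3.07×10^5, ε/D = 0.00255, f = 0.02549, h_1 = f(L/D)V²/2g = 147.5 m
Pipe 2: V = 0.2508 m/s, Re = 9.12×10^4, ε/D = 3.06×10^-4, f = 0.01950, h_2 = f(L/D)V²/2g = 0.06736 m
Pipe 3: V = 5.966 m/s, Re = 4.45×10^5, ε/D = 5.61×10^-4, f = 0.01805, h_3 = f(L/D)V²/2g = 44.81 m
Series → Q common, losses add: H = Σh = 192.4 m

H ≈ 192 m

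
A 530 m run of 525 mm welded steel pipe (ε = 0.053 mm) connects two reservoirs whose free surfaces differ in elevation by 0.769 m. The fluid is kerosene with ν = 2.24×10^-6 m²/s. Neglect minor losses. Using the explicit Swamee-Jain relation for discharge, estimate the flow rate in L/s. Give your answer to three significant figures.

Q ≈ 209 L/s

Swamee-Jain (Type II): Q = -0.965·√(gD⁵h_f/L)·ln[ε/(3.7D) + √(3.17ν²L/(gD³h_f))]
√(gD⁵h_f/L) = √(9.81·0.525⁵·0.769/530) = 0.02383
ε/(3.7D) = 2.73×10^-5; √(3.17ν²L/(gD³h_f)) = 8.79×10^-5
Q = -0.965·0.02383·ln(1.152×10^-4) = 0.2085 m³/s
Check: V = 0.963 m/s, Re = 2.26×10^5, f = 0.01609, h_f = 0.768 m ≈ 0.769 m ✓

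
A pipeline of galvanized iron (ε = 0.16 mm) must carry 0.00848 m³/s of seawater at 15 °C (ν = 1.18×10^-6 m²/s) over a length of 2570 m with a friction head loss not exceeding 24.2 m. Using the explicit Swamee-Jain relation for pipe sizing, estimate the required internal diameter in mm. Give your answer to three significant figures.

D ≈ 111 mm

Swamee-Jain (Type III): D = 0.66·[ε^1.25·(LQ²/(gh_f))^4.75 + ν·Q^9.4·(L/(gh_f))^5.2]^0.04
LQ²/(gh_f) = 7.785×10^-4; L/(gh_f) = 10.83
Term 1 = ε^1.25·(…)^4.75 = 3.08×10^-20; Term 2 = ν·Q^9.4·(…)^5.2 = 9.50×10^-21
D = 0.66·(3.08×10^-20 + 9.50×10^-21)^0.04 = 0.1106 m = 111 mm
Check: V = 0.883 m/s, Re = 8.27×10^4, f = 0.02415, h_f = 22.3 m ≈ 24.2 m ✓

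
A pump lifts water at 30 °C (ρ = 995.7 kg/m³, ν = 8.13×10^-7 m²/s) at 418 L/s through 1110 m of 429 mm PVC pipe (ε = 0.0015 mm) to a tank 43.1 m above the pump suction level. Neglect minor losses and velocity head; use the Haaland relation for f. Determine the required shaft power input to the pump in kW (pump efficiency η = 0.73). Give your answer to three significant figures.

P_shaft ≈ 308 kW

V = 4Q/(πD²) = 2.892 m/s; Re = 1.53×10^6; ε/D = 3.50×10^-6; f = 0.01088
h_f = f(L/D)V²/2g = 12.00 m
Total head H = z + h_f = 43.1 + 12.00 = 55.10 m
P_hyd = ρgQH = 995.7·9.81·0.418·55.10 = 225.0 kW
P_shaft = P_hyd/η = 225.0/0.73 = 308.2 kW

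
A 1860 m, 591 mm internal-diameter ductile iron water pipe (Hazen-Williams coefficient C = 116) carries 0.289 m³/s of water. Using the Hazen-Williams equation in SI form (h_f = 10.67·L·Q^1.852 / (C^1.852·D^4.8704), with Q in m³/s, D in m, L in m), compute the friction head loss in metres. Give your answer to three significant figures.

h_f ≈ 3.88 m

h_f = 10.67·1860·0.289^1.852 / (116^1.852·0.591^4.8704) = 3.876 m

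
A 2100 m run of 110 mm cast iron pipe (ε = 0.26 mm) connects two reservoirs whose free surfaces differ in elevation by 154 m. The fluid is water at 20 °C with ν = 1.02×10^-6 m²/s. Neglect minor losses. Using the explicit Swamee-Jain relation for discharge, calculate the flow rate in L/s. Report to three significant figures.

Swamee-Jain (Type II): Q = -0.965·√(gD⁵h_f/L)·ln[ε/(3.7D) + √(3.17ν²L/(gD³h_f))]
√(gD⁵h_f/L) = √(9.81·0.110⁵·154/2100) = 0.003404
ε/(3.7D) = 6.39×10^-4; √(3.17ν²L/(gD³h_f)) = 5.87×10^-5
Q = -0.965·0.003404·ln(6.975×10^-4) = 0.02387 m³/s
Check: V = 2.51 m/s, Re = 2.71×10^5, f = 0.02524, h_f = 155 m ≈ 154 m ✓

Q ≈ 23.9 L/s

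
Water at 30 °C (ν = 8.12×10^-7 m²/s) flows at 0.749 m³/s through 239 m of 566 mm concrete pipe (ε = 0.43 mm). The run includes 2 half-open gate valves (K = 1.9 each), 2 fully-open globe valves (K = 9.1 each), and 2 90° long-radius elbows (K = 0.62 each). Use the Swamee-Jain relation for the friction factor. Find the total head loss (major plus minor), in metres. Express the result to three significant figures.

H_L ≈ 14.0 m

V = 4Q/(πD²) = 2.977 m/s; V²/2g = 0.4517 m
Re = 2.08×10^6, ε/D = 7.60×10^-4 → f = 0.01863 (Swamee-Jain)
Major: h_f = f(L/D)·V²/2g = 0.01863·422.3·0.4517 = 3.553 m
Minor: ΣK = 23.2; h_m = ΣK·V²/2g = 10.50 m
Total H_L = 3.553 + 10.50 = 14.05 m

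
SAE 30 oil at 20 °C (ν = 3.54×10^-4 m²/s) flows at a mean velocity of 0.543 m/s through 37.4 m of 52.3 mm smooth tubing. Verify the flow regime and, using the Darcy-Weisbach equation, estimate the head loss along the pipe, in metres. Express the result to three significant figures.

Re = VD/ν = 0.543·0.05230/3.54×10^-4 = 80.2 → laminar (Re < 2300)
f = 64/Re = 0.7978
h_f = f(L/D)V²/(2g) = 0.7978·(37.4/0.05230)·0.543²/(2·9.81) = 8.573 m

h_f ≈ 8.57 m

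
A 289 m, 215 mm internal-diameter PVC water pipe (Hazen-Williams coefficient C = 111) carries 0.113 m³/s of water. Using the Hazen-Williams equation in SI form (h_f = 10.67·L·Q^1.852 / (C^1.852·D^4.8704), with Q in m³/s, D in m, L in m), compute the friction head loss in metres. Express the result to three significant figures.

h_f = 10.67·289·0.113^1.852 / (111^1.852·0.215^4.8704) = 15.80 m

h_f ≈ 15.8 m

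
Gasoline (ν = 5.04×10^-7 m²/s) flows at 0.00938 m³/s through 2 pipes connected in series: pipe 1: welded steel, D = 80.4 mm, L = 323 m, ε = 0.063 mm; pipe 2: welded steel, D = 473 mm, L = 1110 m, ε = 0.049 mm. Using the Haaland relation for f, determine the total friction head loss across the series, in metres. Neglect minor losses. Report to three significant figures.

H ≈ 13.7 m

Pipe 1: V = 1.848 m/s, Re = 2.95×10^5, ε/D = 7.84×10^-4, f = 0.01957, h_1 = f(L/D)V²/2g = 13.68 m
Pipe 2: V = 0.05338 m/s, Re = 5.01×10^4, ε/D = 1.04×10^-4, f = 0.02100, h_2 = f(L/D)V²/2g = 0.007157 m
Series → Q common, losses add: H = Σh = 13.69 m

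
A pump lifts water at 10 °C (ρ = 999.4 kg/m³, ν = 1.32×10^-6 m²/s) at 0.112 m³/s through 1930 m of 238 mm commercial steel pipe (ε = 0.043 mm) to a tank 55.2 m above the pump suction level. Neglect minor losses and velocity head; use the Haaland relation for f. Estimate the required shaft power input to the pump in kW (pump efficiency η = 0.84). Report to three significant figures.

P_shaft ≈ 124 kW

V = 4Q/(πD²) = 2.518 m/s; Re = 4.54×10^5; ε/D = 1.81×10^-4; f = 0.01524
h_f = f(L/D)V²/2g = 39.92 m
Total head H = z + h_f = 55.2 + 39.92 = 95.12 m
P_hyd = ρgQH = 999.4·9.81·0.112·95.12 = 104.4 kW
P_shaft = P_hyd/η = 104.4/0.84 = 124.3 kW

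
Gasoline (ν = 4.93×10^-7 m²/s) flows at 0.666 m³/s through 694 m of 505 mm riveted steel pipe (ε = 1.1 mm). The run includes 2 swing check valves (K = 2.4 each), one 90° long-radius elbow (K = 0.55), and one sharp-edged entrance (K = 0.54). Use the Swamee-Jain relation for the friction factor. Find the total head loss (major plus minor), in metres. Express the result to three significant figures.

V = 4Q/(πD²) = 3.325 m/s; V²/2g = 0.5635 m
Re = 3.41×10^6, ε/D = 0.00218 → f = 0.02404 (Swamee-Jain)
Major: h_f = f(L/D)·V²/2g = 0.02404·1374·0.5635 = 18.62 m
Minor: ΣK = 5.89; h_m = ΣK·V²/2g = 3.319 m
Total H_L = 18.62 + 3.319 = 21.94 m

H_L ≈ 21.9 m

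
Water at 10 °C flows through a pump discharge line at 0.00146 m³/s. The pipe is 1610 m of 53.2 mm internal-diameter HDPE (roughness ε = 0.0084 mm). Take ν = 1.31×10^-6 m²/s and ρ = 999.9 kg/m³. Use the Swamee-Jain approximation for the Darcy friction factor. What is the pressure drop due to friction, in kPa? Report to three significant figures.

V = 4Q/(πD²) = 4·0.00146/(π·0.0532²) = 0.6568 m/s
Re = VD/ν = 0.6568·0.0532/1.31×10^-6 = 2.67×10^4 → turbulent
ε/D = 0.0084/53.2 = 1.58×10^-4
Swamee-Jain: f = 0.02450
h_f = f(L/D)V²/(2g) = 0.02450·(1610/0.0532)·0.6568²/(2·9.81) = 16.30 m
Δp = ρg·h_f = 999.9·9.81·16.30 = 159.9 kPa

Δp ≈ 160 kPa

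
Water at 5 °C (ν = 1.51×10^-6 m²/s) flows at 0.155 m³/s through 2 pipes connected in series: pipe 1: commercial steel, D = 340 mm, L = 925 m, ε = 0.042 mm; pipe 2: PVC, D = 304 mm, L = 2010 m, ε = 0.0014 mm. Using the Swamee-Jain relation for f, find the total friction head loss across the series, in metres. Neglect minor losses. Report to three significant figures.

Pipe 1: V = 1.707 m/s, Re = 3.84×10^5, ε/D = 1.24×10^-4, f = 0.01518, h_1 = f(L/D)V²/2g = 6.134 m
Pipe 2: V = 2.135 m/s, Re = 4.30×10^5, ε/D = 4.61×10^-6, f = 0.01352, h_2 = f(L/D)V²/2g = 20.78 m
Series → Q common, losses add: H = Σh = 26.91 m

H ≈ 26.9 m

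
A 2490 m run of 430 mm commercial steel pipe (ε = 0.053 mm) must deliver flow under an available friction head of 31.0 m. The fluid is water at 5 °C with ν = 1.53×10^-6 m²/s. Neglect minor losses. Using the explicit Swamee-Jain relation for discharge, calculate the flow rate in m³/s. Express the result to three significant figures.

Q ≈ 0.397 m³/s

Swamee-Jain (Type II): Q = -0.965·√(gD⁵h_f/L)·ln[ε/(3.7D) + √(3.17ν²L/(gD³h_f))]
√(gD⁵h_f/L) = √(9.81·0.430⁵·31.0/2490) = 0.04237
ε/(3.7D) = 3.33×10^-5; √(3.17ν²L/(gD³h_f)) = 2.76×10^-5
Q = -0.965·0.04237·ln(6.096×10^-5) = 0.3968 m³/s
Check: V = 2.73 m/s, Re = 7.68×10^5, f = 0.01413, h_f = 31.2 m ≈ 31.0 m ✓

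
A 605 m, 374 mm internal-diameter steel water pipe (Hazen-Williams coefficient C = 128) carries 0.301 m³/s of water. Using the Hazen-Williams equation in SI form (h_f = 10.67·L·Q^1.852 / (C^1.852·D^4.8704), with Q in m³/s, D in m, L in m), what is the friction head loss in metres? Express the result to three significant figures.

h_f = 10.67·605·0.301^1.852 / (128^1.852·0.374^4.8704) = 10.52 m

h_f ≈ 10.5 m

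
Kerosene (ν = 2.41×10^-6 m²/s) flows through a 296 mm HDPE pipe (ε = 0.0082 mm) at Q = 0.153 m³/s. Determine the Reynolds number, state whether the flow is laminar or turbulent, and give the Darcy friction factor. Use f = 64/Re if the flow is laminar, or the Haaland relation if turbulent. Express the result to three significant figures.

V = 4Q/(πD²) = 2.223 m/s
Re = VD/ν = 2.223·0.296/2.41×10^-6 = 2.73×10^5
Re > 4000 → turbulent; ε/D = 2.77×10^-5
Haaland: f = 0.01482

Re ≈ 2.73×10^5; turbulent; f ≈ 0.0148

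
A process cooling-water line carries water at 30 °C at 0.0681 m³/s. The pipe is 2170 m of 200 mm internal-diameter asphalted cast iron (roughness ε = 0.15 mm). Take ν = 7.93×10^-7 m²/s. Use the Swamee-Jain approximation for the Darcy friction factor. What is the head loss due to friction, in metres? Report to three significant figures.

h_f ≈ 49.7 m

V = 4Q/(πD²) = 4·0.0681/(π·0.200²) = 2.168 m/s
Re = VD/ν = 2.168·0.200/7.93×10^-7 = 5.47×10^5 → turbulent
ε/D = 0.15/200 = 7.50×10^-4
Swamee-Jain: f = 0.01912
h_f = f(L/D)V²/(2g) = 0.01912·(2170/0.200)·2.168²/(2·9.81) = 49.68 m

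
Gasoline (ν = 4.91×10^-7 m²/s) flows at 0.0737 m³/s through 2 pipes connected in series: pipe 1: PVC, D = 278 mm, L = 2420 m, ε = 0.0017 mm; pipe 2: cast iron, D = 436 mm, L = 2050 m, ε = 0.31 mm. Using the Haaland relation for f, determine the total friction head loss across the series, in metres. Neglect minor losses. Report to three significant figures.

H ≈ 9.24 m

Pipe 1: V = 1.214 m/s, Re = 6.87×10^5, ε/D = 6.12×10^-6, f = 0.01243, h_1 = f(L/D)V²/2g = 8.133 m
Pipe 2: V = 0.4936 m/s, Re = 4.38×10^5, ε/D = 7.11×10^-4, f = 0.01889, h_2 = f(L/D)V²/2g = 1.103 m
Series → Q common, losses add: H = Σh = 9.236 m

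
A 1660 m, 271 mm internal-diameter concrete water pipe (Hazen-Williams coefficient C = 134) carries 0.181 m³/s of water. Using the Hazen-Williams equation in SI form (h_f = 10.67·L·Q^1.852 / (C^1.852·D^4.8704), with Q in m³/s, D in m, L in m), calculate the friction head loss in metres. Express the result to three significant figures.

h_f = 10.67·1660·0.181^1.852 / (134^1.852·0.271^4.8704) = 49.63 m

h_f ≈ 49.6 m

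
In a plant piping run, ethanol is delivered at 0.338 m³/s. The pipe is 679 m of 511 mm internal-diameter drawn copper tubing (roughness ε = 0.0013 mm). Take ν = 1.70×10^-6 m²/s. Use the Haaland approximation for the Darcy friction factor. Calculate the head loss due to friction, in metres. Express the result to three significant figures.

h_f ≈ 2.41 m

V = 4Q/(πD²) = 4·0.338/(π·0.511²) = 1.648 m/s
Re = VD/ν = 1.648·0.511/1.70×10^-6 = 4.95×10^5 → turbulent
ε/D = 0.0013/511 = 2.54×10^-6
Haaland: f = 0.01311
h_f = f(L/D)V²/(2g) = 0.01311·(679/0.511)·1.648²/(2·9.81) = 2.412 m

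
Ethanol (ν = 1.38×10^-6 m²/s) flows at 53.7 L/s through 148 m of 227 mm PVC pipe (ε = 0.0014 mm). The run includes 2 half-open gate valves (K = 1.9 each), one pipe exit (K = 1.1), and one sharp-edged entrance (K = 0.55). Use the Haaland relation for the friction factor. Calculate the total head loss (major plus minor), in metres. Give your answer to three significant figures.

H_L ≈ 1.38 m

V = 4Q/(πD²) = 1.327 m/s; V²/2g = 0.08974 m
Re = 2.18×10^5, ε/D = 6.17×10^-6 → f = 0.01528 (Haaland)
Major: h_f = f(L/D)·V²/2g = 0.01528·652.0·0.08974 = 0.8938 m
Minor: ΣK = 5.45; h_m = ΣK·V²/2g = 0.4891 m
Total H_L = 0.8938 + 0.4891 = 1.383 m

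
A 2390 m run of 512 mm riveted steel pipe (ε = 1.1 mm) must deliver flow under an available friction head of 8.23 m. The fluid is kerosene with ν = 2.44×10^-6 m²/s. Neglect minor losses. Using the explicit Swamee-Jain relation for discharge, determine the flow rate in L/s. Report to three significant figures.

Q ≈ 244 L/s

Swamee-Jain (Type II): Q = -0.965·√(gD⁵h_f/L)·ln[ε/(3.7D) + √(3.17ν²L/(gD³h_f))]
√(gD⁵h_f/L) = √(9.81·0.512⁵·8.23/2390) = 0.03448
ε/(3.7D) = 5.81×10^-4; √(3.17ν²L/(gD³h_f)) = 6.45×10^-5
Q = -0.965·0.03448·ln(6.452×10^-4) = 0.2444 m³/s
Check: V = 1.19 m/s, Re = 2.49×10^5, f = 0.02472, h_f = 8.29 m ≈ 8.23 m ✓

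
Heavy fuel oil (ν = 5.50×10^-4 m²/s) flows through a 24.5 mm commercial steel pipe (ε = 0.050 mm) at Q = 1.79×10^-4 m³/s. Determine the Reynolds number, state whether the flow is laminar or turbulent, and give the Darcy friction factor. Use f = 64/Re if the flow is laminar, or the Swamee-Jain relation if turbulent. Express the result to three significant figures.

V = 4Q/(πD²) = 0.3797 m/s
Re = VD/ν = 0.3797·0.0245/5.50×10^-4 = 16.9
Re < 2300 → laminar → f = 64/Re = 3.784

Re ≈ 16.9; laminar; f = 64/Re ≈ 3.78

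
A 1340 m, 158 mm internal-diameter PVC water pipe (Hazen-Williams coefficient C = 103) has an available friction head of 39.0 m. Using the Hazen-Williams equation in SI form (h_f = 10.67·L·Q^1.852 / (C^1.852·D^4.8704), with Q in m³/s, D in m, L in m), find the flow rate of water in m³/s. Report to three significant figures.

Q ≈ 0.0332 m³/s

Rearranging: Q = [h_f·C^1.852·D^4.8704 / (10.67·L)]^(1/1.852)
Q = [39.0·103^1.852·0.158^4.8704 / (10.67·1340)]^0.540 = 0.03318 m³/s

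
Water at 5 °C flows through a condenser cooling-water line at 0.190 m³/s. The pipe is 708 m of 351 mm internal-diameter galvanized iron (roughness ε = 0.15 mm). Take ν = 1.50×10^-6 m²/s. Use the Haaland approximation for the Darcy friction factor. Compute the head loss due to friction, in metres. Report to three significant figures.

h_f ≈ 6.81 m

V = 4Q/(πD²) = 4·0.190/(π·0.351²) = 1.964 m/s
Re = VD/ν = 1.964·0.351/1.50×10^-6 = 4.59×10^5 → turbulent
ε/D = 0.15/351 = 4.27×10^-4
Haaland: f = 0.01717
h_f = f(L/D)V²/(2g) = 0.01717·(708/0.351)·1.964²/(2·9.81) = 6.807 m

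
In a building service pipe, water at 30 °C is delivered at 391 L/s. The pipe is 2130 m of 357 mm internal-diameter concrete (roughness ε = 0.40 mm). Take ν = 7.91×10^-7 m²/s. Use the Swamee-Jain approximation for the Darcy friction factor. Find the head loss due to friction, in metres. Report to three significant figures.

V = 4Q/(πD²) = 4·0.391/(π·0.357²) = 3.906 m/s
Re = VD/ν = 3.906·0.357/7.91×10^-7 = 1.76×10^6 → turbulent
ε/D = 0.40/357 = 0.00112
Swamee-Jain: f = 0.02041
h_f = f(L/D)V²/(2g) = 0.02041·(2130/0.357)·3.906²/(2·9.81) = 94.72 m

h_f ≈ 94.7 m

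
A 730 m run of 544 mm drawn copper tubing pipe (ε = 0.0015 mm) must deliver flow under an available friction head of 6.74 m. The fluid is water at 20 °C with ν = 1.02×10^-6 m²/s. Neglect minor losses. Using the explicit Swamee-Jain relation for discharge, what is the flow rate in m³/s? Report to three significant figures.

Swamee-Jain (Type II): Q = -0.965·√(gD⁵h_f/L)·ln[ε/(3.7D) + √(3.17ν²L/(gD³h_f))]
√(gD⁵h_f/L) = √(9.81·0.544⁵·6.74/730) = 0.06569
ε/(3.7D) = 7.45×10^-7; √(3.17ν²L/(gD³h_f)) = 1.50×10^-5
Q = -0.965·0.06569·ln(1.578×10^-5) = 0.7009 m³/s
Check: V = 3.02 m/s, Re = 1.61×10^6, f = 0.01083, h_f = 6.73 m ≈ 6.74 m ✓

Q ≈ 0.701 m³/s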